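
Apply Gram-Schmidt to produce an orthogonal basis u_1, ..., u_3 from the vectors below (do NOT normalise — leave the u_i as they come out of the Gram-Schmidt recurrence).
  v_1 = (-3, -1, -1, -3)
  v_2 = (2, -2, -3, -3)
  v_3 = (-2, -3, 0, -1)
Orthogonal basis:
  u_1 = (-3, -1, -1, -3)
  u_2 = (16/5, -8/5, -13/5, -9/5)
  u_3 = (-13/57, -136/57, 71/114, 31/38)

Apply the Gram-Schmidt recurrence
  u_1 = v_1
  u_i = v_i − Σ_{j<i} ((v_i · u_j) / (u_j · u_j)) · u_j.

Step by step this gives:
  u_1 = (-3, -1, -1, -3)
  u_2 = (16/5, -8/5, -13/5, -9/5)
  u_3 = (-13/57, -136/57, 71/114, 31/38)

Orthogonality check:
  u_2 · u_1 = 0 (should be 0)
  u_3 · u_1 = 0 (should be 0)
  u_3 · u_2 = 0 (should be 0)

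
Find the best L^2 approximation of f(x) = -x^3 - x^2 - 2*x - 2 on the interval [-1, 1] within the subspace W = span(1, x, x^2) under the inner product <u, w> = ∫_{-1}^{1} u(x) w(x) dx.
g(x) = -x^2 - 13*x/5 - 2

The best approximation g ∈ W is the orthogonal projection of f onto W. Writing g = a_0 + a_1 x + a_2 x^2, the coefficients solve the normal equations G · a = b where
  G_{ij} = <φ_i, φ_j> and b_i = <f, φ_i>, with φ_0 = 1, φ_1 = x, φ_2 = x^2.
G =
  [2, 0, 2/3]
  [0, 2/3, 0]
  [2/3, 0, 2/5],
b = (-14/3, -26/15, -26/15).
Solving gives a_0 = -2, a_1 = -13/5, a_2 = -1, so
  g(x) = -x^2 - 13*x/5 - 2.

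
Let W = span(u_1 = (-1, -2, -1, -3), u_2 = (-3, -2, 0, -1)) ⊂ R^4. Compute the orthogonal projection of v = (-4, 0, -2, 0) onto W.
proj_W(v) = (-162/55, -84/55, 18/55, -6/55)

Set up U = [u_1 | ... | u_2] ∈ R^(4×2). The projector onto W = col(U) is P = U (U^T U)^(-1) U^T.
Compute U^T U =
  [15, 10]
  [10, 14],
and U^T v = (6, 12).
Solve U^T U · c = U^T v for the coefficients: c = (-18/55, 12/11). The projection is proj_W(v) = U c.
Check: (v - proj_W(v)) · u_1 = 0  (should be 0).
Check: (v - proj_W(v)) · u_2 = 0  (should be 0).
Result: proj_W(v) = (-162/55, -84/55, 18/55, -6/55).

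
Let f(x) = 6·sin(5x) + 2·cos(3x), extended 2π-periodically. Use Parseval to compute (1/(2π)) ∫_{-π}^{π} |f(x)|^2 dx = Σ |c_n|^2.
Σ |c_n|^2 = 20

Expand |f|^2 and use orthogonality of {sin(nx), cos(mx)} on [-π, π]:
  ∫_{-π}^{π} sin(nx)^2 dx = π, ∫ cos(mx)^2 dx = π, and cross terms integrate to 0.
So ∫_{-π}^{π} f(x)^2 dx = 6^2 · π + 2^2 · π = (36 + 4)π.
Divide by 2π: (36 + 4)/2 = 20.
By Parseval, this equals Σ |c_n|^2.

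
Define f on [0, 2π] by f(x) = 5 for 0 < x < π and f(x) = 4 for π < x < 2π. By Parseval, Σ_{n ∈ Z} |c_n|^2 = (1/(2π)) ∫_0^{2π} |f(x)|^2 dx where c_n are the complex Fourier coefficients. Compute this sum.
Σ |c_n|^2 = 41/2

Parseval equates the L^2 energy of f (normalised by 1/(2π)) with the ℓ^2 sum of its Fourier coefficients: (1/(2π)) ∫_0^{2π} |f|^2 = Σ |c_n|^2.
Compute the left side: (1/(2π)) [∫_0^π 5^2 dx + ∫_π^{2π} 4^2 dx] = (1/(2π)) · (25π + 16π) = (25 + 16)/2 = 41/2.
So Σ_{n ∈ Z} |c_n|^2 = 41/2.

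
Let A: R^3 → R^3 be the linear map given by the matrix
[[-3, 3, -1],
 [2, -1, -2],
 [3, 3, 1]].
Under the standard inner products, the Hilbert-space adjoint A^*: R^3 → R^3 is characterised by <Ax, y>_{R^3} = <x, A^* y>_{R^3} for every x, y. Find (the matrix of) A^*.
A^* = A^T =
[[-3, 2, 3],
 [3, -1, 3],
 [-1, -2, 1]]

For real matrices with standard dot products, the defining identity <Ax, y> = <x, A^* y> gives (Ax)^T y = x^T (A^*) y, i.e. x^T A^T y = x^T (A^*) y. Since this holds for all x, y, we must have A^* = A^T. Therefore
A^* =
[[-3, 2, 3],
 [3, -1, 3],
 [-1, -2, 1]].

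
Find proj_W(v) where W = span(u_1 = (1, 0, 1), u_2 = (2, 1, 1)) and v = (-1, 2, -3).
proj_W(v) = (-1, 2, -3)

Set up U = [u_1 | ... | u_2] ∈ R^(3×2). The projector onto W = col(U) is P = U (U^T U)^(-1) U^T.
Compute U^T U =
  [2, 3]
  [3, 6],
and U^T v = (-4, -3).
Solve U^T U · c = U^T v for the coefficients: c = (-5, 2). The projection is proj_W(v) = U c.
Check: (v - proj_W(v)) · u_1 = 0  (should be 0).
Check: (v - proj_W(v)) · u_2 = 0  (should be 0).
Result: proj_W(v) = (-1, 2, -3).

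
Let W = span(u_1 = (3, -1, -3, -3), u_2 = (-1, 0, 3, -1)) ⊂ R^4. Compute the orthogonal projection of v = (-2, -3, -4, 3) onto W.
proj_W(v) = (13/227, 117/227, -741/227, 715/227)

Set up U = [u_1 | ... | u_2] ∈ R^(4×2). The projector onto W = col(U) is P = U (U^T U)^(-1) U^T.
Compute U^T U =
  [28, -9]
  [-9, 11],
and U^T v = (0, -13).
Solve U^T U · c = U^T v for the coefficients: c = (-117/227, -364/227). The projection is proj_W(v) = U c.
Check: (v - proj_W(v)) · u_1 = 0  (should be 0).
Check: (v - proj_W(v)) · u_2 = 0  (should be 0).
Result: proj_W(v) = (13/227, 117/227, -741/227, 715/227).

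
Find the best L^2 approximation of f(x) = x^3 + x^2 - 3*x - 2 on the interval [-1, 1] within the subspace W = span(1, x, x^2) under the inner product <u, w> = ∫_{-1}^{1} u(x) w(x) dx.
g(x) = x^2 - 12*x/5 - 2

The best approximation g ∈ W is the orthogonal projection of f onto W. Writing g = a_0 + a_1 x + a_2 x^2, the coefficients solve the normal equations G · a = b where
  G_{ij} = <φ_i, φ_j> and b_i = <f, φ_i>, with φ_0 = 1, φ_1 = x, φ_2 = x^2.
G =
  [2, 0, 2/3]
  [0, 2/3, 0]
  [2/3, 0, 2/5],
b = (-10/3, -8/5, -14/15).
Solving gives a_0 = -2, a_1 = -12/5, a_2 = 1, so
  g(x) = x^2 - 12*x/5 - 2.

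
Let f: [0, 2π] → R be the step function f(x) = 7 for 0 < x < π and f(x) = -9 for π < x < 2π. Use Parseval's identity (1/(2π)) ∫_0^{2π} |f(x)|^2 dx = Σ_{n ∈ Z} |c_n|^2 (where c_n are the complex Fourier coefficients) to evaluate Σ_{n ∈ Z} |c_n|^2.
Σ |c_n|^2 = 65

Parseval equates the L^2 energy of f (normalised by 1/(2π)) with the ℓ^2 sum of its Fourier coefficients: (1/(2π)) ∫_0^{2π} |f|^2 = Σ |c_n|^2.
Compute the left side: (1/(2π)) [∫_0^π 7^2 dx + ∫_π^{2π} (-9)^2 dx] = (1/(2π)) · (49π + 81π) = (49 + 81)/2 = 65.
So Σ_{n ∈ Z} |c_n|^2 = 65.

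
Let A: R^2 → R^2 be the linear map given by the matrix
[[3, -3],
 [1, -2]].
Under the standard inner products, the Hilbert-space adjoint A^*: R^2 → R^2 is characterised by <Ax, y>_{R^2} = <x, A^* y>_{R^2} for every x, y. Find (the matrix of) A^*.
A^* = A^T =
[[3, 1],
 [-3, -2]]

For real matrices with standard dot products, the defining identity <Ax, y> = <x, A^* y> gives (Ax)^T y = x^T (A^*) y, i.e. x^T A^T y = x^T (A^*) y. Since this holds for all x, y, we must have A^* = A^T. Therefore
A^* =
[[3, 1],
 [-3, -2]].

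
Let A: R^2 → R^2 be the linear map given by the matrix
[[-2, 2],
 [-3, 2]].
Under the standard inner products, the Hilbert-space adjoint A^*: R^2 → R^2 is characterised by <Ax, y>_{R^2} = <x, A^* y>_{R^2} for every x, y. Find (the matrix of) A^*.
A^* = A^T =
[[-2, -3],
 [2, 2]]

For real matrices with standard dot products, the defining identity <Ax, y> = <x, A^* y> gives (Ax)^T y = x^T (A^*) y, i.e. x^T A^T y = x^T (A^*) y. Since this holds for all x, y, we must have A^* = A^T. Therefore
A^* =
[[-2, -3],
 [2, 2]].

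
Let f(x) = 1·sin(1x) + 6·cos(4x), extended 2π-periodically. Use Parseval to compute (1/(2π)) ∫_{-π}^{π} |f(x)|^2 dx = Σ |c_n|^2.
Σ |c_n|^2 = 37/2

Expand |f|^2 and use orthogonality of {sin(nx), cos(mx)} on [-π, π]:
  ∫_{-π}^{π} sin(nx)^2 dx = π, ∫ cos(mx)^2 dx = π, and cross terms integrate to 0.
So ∫_{-π}^{π} f(x)^2 dx = 1^2 · π + 6^2 · π = (1 + 36)π.
Divide by 2π: (1 + 36)/2 = 37/2.
By Parseval, this equals Σ |c_n|^2.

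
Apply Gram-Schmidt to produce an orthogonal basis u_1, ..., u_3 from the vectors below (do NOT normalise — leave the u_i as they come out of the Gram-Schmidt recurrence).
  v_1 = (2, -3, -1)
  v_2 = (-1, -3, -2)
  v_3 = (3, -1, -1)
Orthogonal basis:
  u_1 = (2, -3, -1)
  u_2 = (-16/7, -15/14, -19/14)
  u_3 = (39/115, 13/23, -117/115)

Apply the Gram-Schmidt recurrence
  u_1 = v_1
  u_i = v_i − Σ_{j<i} ((v_i · u_j) / (u_j · u_j)) · u_j.

Step by step this gives:
  u_1 = (2, -3, -1)
  u_2 = (-16/7, -15/14, -19/14)
  u_3 = (39/115, 13/23, -117/115)

Orthogonality check:
  u_2 · u_1 = 0 (should be 0)
  u_3 · u_1 = 0 (should be 0)
  u_3 · u_2 = 0 (should be 0)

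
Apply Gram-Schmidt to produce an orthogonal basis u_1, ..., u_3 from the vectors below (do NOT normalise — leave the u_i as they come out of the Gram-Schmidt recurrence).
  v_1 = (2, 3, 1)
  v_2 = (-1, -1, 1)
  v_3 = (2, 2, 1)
Orthogonal basis:
  u_1 = (2, 3, 1)
  u_2 = (-3/7, -1/7, 9/7)
  u_3 = (6/13, -9/26, 3/26)

Apply the Gram-Schmidt recurrence
  u_1 = v_1
  u_i = v_i − Σ_{j<i} ((v_i · u_j) / (u_j · u_j)) · u_j.

Step by step this gives:
  u_1 = (2, 3, 1)
  u_2 = (-3/7, -1/7, 9/7)
  u_3 = (6/13, -9/26, 3/26)

Orthogonality check:
  u_2 · u_1 = 0 (should be 0)
  u_3 · u_1 = 0 (should be 0)
  u_3 · u_2 = 0 (should be 0)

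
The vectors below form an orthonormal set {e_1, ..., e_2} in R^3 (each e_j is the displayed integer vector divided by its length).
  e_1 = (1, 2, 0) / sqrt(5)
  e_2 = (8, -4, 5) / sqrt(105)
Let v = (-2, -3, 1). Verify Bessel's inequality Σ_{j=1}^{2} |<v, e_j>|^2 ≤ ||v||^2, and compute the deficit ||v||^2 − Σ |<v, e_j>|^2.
Σ |<v, e_j>|^2 = 269/21; ||v||^2 = 14; deficit = 25/21

Write each e_j = u_j / sqrt(<u_j, u_j>) where u_j is the displayed integer vector. Then <v, e_j> = <v, u_j> / sqrt(<u_j, u_j>), so |<v, e_j>|^2 = <v, u_j>^2 / <u_j, u_j>.
Coefficients: <v, e_1> = -8/sqrt(5), <v, e_2> = 1/sqrt(105).
Square and sum: Σ |<v, e_j>|^2 = 269/21.
Compute ||v||^2 = v·v = 14.
Deficit = 14 − 269/21 = 25/21 ≥ 0, confirming Bessel's inequality. (The deficit equals ||v − Σ <v,e_j> e_j||^2, the squared distance from v to span{e_j}.)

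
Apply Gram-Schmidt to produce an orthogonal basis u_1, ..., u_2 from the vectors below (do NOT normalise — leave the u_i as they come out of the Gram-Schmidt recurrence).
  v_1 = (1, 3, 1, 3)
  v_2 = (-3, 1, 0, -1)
Orthogonal basis:
  u_1 = (1, 3, 1, 3)
  u_2 = (-57/20, 29/20, 3/20, -11/20)

Apply the Gram-Schmidt recurrence
  u_1 = v_1
  u_i = v_i − Σ_{j<i} ((v_i · u_j) / (u_j · u_j)) · u_j.

Step by step this gives:
  u_1 = (1, 3, 1, 3)
  u_2 = (-57/20, 29/20, 3/20, -11/20)

Orthogonality check:
  u_2 · u_1 = 0 (should be 0)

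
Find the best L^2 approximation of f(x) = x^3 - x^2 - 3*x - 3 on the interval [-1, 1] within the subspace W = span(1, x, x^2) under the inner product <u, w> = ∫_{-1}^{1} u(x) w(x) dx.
g(x) = -x^2 - 12*x/5 - 3

The best approximation g ∈ W is the orthogonal projection of f onto W. Writing g = a_0 + a_1 x + a_2 x^2, the coefficients solve the normal equations G · a = b where
  G_{ij} = <φ_i, φ_j> and b_i = <f, φ_i>, with φ_0 = 1, φ_1 = x, φ_2 = x^2.
G =
  [2, 0, 2/3]
  [0, 2/3, 0]
  [2/3, 0, 2/5],
b = (-20/3, -8/5, -12/5).
Solving gives a_0 = -3, a_1 = -12/5, a_2 = -1, so
  g(x) = -x^2 - 12*x/5 - 3.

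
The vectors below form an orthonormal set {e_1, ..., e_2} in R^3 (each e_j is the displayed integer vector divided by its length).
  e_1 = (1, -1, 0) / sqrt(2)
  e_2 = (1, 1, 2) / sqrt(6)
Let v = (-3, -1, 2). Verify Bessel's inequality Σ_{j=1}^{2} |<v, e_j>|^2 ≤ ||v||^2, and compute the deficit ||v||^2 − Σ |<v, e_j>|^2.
Σ |<v, e_j>|^2 = 2; ||v||^2 = 14; deficit = 12

Write each e_j = u_j / sqrt(<u_j, u_j>) where u_j is the displayed integer vector. Then <v, e_j> = <v, u_j> / sqrt(<u_j, u_j>), so |<v, e_j>|^2 = <v, u_j>^2 / <u_j, u_j>.
Coefficients: <v, e_1> = -2/sqrt(2), <v, e_2> = 0/sqrt(6).
Square and sum: Σ |<v, e_j>|^2 = 2.
Compute ||v||^2 = v·v = 14.
Deficit = 14 − 2 = 12 ≥ 0, confirming Bessel's inequality. (The deficit equals ||v − Σ <v,e_j> e_j||^2, the squared distance from v to span{e_j}.)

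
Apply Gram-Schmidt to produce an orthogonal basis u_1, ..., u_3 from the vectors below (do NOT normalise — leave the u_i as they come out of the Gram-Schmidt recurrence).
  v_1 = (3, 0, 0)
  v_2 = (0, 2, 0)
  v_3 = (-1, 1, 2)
Orthogonal basis:
  u_1 = (3, 0, 0)
  u_2 = (0, 2, 0)
  u_3 = (0, 0, 2)

Apply the Gram-Schmidt recurrence
  u_1 = v_1
  u_i = v_i − Σ_{j<i} ((v_i · u_j) / (u_j · u_j)) · u_j.

Step by step this gives:
  u_1 = (3, 0, 0)
  u_2 = (0, 2, 0)
  u_3 = (0, 0, 2)

Orthogonality check:
  u_2 · u_1 = 0 (should be 0)
  u_3 · u_1 = 0 (should be 0)
  u_3 · u_2 = 0 (should be 0)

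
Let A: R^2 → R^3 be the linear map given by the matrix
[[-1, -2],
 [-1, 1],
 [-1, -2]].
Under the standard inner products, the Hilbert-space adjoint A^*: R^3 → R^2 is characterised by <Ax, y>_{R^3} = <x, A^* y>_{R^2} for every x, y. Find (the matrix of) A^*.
A^* = A^T =
[[-1, -1, -1],
 [-2, 1, -2]]

For real matrices with standard dot products, the defining identity <Ax, y> = <x, A^* y> gives (Ax)^T y = x^T (A^*) y, i.e. x^T A^T y = x^T (A^*) y. Since this holds for all x, y, we must have A^* = A^T. Therefore
A^* =
[[-1, -1, -1],
 [-2, 1, -2]].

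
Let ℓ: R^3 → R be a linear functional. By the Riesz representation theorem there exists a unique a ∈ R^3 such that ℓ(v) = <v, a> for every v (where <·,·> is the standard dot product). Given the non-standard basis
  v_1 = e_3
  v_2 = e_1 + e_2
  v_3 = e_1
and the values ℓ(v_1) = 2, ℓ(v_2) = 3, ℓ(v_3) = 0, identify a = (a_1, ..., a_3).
a = (0, 3, 2)

Write a = (a_1, ..., a_3) in the standard basis. For each basis vector v_i, ℓ(v_i) = <v_i, a> is a linear equation in the a_j's. Collect the n equations into a matrix system V a = ℓ, where row i of V is v_i (expressed in the standard basis). Since V is invertible (lower-triangular with 1s on the diagonal, up to permutation), solve by back-substitution:
  V =
[[0, 0, 1],
 [1, 1, 0],
 [1, 0, 0]]
  V a = (2, 3, 0)
Solving gives a = (0, 3, 2).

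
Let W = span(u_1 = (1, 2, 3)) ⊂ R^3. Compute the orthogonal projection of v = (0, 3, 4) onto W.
proj_W(v) = (9/7, 18/7, 27/7)

Set up U = [u_1 | ... | u_1] ∈ R^(3×1). The projector onto W = col(U) is P = U (U^T U)^(-1) U^T.
Compute U^T U =
  [14],
and U^T v = (18).
Solve U^T U · c = U^T v for the coefficients: c = (9/7). The projection is proj_W(v) = U c.
Check: (v - proj_W(v)) · u_1 = 0  (should be 0).
Result: proj_W(v) = (9/7, 18/7, 27/7).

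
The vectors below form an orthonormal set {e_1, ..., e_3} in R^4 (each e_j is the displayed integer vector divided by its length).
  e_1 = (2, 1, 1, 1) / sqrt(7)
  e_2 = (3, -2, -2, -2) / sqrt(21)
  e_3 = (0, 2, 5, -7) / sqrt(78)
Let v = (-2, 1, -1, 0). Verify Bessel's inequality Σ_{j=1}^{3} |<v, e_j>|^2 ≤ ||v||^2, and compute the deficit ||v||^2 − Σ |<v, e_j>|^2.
Σ |<v, e_j>|^2 = 107/26; ||v||^2 = 6; deficit = 49/26

Write each e_j = u_j / sqrt(<u_j, u_j>) where u_j is the displayed integer vector. Then <v, e_j> = <v, u_j> / sqrt(<u_j, u_j>), so |<v, e_j>|^2 = <v, u_j>^2 / <u_j, u_j>.
Coefficients: <v, e_1> = -4/sqrt(7), <v, e_2> = -6/sqrt(21), <v, e_3> = -3/sqrt(78).
Square and sum: Σ |<v, e_j>|^2 = 107/26.
Compute ||v||^2 = v·v = 6.
Deficit = 6 − 107/26 = 49/26 ≥ 0, confirming Bessel's inequality. (The deficit equals ||v − Σ <v,e_j> e_j||^2, the squared distance from v to span{e_j}.)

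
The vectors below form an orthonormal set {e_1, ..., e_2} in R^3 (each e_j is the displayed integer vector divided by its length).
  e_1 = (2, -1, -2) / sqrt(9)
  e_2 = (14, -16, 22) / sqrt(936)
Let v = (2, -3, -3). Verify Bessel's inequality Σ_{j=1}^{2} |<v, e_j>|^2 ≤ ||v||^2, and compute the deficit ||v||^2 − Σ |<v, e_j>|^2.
Σ |<v, e_j>|^2 = 491/26; ||v||^2 = 22; deficit = 81/26

Write each e_j = u_j / sqrt(<u_j, u_j>) where u_j is the displayed integer vector. Then <v, e_j> = <v, u_j> / sqrt(<u_j, u_j>), so |<v, e_j>|^2 = <v, u_j>^2 / <u_j, u_j>.
Coefficients: <v, e_1> = 13/sqrt(9), <v, e_2> = 10/sqrt(936).
Square and sum: Σ |<v, e_j>|^2 = 491/26.
Compute ||v||^2 = v·v = 22.
Deficit = 22 − 491/26 = 81/26 ≥ 0, confirming Bessel's inequality. (The deficit equals ||v − Σ <v,e_j> e_j||^2, the squared distance from v to span{e_j}.)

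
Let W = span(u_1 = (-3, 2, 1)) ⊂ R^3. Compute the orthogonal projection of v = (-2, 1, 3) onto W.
proj_W(v) = (-33/14, 11/7, 11/14)

Set up U = [u_1 | ... | u_1] ∈ R^(3×1). The projector onto W = col(U) is P = U (U^T U)^(-1) U^T.
Compute U^T U =
  [14],
and U^T v = (11).
Solve U^T U · c = U^T v for the coefficients: c = (11/14). The projection is proj_W(v) = U c.
Check: (v - proj_W(v)) · u_1 = 0  (should be 0).
Result: proj_W(v) = (-33/14, 11/7, 11/14).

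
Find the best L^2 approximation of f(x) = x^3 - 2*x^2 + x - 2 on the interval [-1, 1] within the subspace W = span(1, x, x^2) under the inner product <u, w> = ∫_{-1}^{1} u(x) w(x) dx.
g(x) = -2*x^2 + 8*x/5 - 2

The best approximation g ∈ W is the orthogonal projection of f onto W. Writing g = a_0 + a_1 x + a_2 x^2, the coefficients solve the normal equations G · a = b where
  G_{ij} = <φ_i, φ_j> and b_i = <f, φ_i>, with φ_0 = 1, φ_1 = x, φ_2 = x^2.
G =
  [2, 0, 2/3]
  [0, 2/3, 0]
  [2/3, 0, 2/5],
b = (-16/3, 16/15, -32/15).
Solving gives a_0 = -2, a_1 = 8/5, a_2 = -2, so
  g(x) = -2*x^2 + 8*x/5 - 2.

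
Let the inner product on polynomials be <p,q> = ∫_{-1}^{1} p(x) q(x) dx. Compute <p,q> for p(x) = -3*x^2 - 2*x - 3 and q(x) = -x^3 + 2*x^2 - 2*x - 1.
<p,q> = 76/15

Expand the product: p(x)·q(x) = 3*x^5 - 4*x^4 + 5*x^3 + x^2 + 8*x + 3.
∫_{-1}^{1} of each monomial x^k gives [2/(k+1) if k even, 0 if k odd]. Integrating term-by-term (or equivalently evaluating the antiderivative F(x) = x^6/2 - 4*x^5/5 + 5*x^4/4 + x^3/3 + 4*x^2 + 3*x at the endpoints):
  F(1) − F(−1) = 497/60 − (193/60) = 76/15.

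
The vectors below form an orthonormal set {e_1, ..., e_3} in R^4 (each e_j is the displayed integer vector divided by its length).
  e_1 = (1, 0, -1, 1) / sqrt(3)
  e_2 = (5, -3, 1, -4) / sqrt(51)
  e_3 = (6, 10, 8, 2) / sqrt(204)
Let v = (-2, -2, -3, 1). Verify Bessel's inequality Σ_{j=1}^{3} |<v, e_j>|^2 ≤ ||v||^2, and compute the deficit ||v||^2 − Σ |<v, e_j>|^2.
Σ |<v, e_j>|^2 = 18; ||v||^2 = 18; deficit = 0

Write each e_j = u_j / sqrt(<u_j, u_j>) where u_j is the displayed integer vector. Then <v, e_j> = <v, u_j> / sqrt(<u_j, u_j>), so |<v, e_j>|^2 = <v, u_j>^2 / <u_j, u_j>.
Coefficients: <v, e_1> = 2/sqrt(3), <v, e_2> = -11/sqrt(51), <v, e_3> = -54/sqrt(204).
Square and sum: Σ |<v, e_j>|^2 = 18.
Compute ||v||^2 = v·v = 18.
Deficit = 18 − 18 = 0 ≥ 0, confirming Bessel's inequality. (The deficit equals ||v − Σ <v,e_j> e_j||^2, the squared distance from v to span{e_j}.)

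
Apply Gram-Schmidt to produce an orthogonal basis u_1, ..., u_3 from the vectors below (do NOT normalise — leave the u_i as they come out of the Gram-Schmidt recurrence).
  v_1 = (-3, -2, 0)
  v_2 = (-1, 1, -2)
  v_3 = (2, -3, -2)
Orthogonal basis:
  u_1 = (-3, -2, 0)
  u_2 = (-10/13, 15/13, -2)
  u_3 = (144/77, -216/77, -180/77)

Apply the Gram-Schmidt recurrence
  u_1 = v_1
  u_i = v_i − Σ_{j<i} ((v_i · u_j) / (u_j · u_j)) · u_j.

Step by step this gives:
  u_1 = (-3, -2, 0)
  u_2 = (-10/13, 15/13, -2)
  u_3 = (144/77, -216/77, -180/77)

Orthogonality check:
  u_2 · u_1 = 0 (should be 0)
  u_3 · u_1 = 0 (should be 0)
  u_3 · u_2 = 0 (should be 0)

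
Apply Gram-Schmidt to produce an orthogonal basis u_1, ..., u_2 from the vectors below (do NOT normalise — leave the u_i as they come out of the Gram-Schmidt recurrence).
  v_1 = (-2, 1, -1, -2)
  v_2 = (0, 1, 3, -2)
Orthogonal basis:
  u_1 = (-2, 1, -1, -2)
  u_2 = (2/5, 4/5, 16/5, -8/5)

Apply the Gram-Schmidt recurrence
  u_1 = v_1
  u_i = v_i − Σ_{j<i} ((v_i · u_j) / (u_j · u_j)) · u_j.

Step by step this gives:
  u_1 = (-2, 1, -1, -2)
  u_2 = (2/5, 4/5, 16/5, -8/5)

Orthogonality check:
  u_2 · u_1 = 0 (should be 0)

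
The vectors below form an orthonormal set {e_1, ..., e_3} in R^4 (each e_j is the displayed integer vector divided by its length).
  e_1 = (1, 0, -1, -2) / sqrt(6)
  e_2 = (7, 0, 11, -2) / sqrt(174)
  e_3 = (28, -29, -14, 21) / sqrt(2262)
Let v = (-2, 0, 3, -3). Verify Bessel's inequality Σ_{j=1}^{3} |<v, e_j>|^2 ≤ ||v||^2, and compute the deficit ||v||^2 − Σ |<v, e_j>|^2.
Σ |<v, e_j>|^2 = 1187/78; ||v||^2 = 22; deficit = 529/78

Write each e_j = u_j / sqrt(<u_j, u_j>) where u_j is the displayed integer vector. Then <v, e_j> = <v, u_j> / sqrt(<u_j, u_j>), so |<v, e_j>|^2 = <v, u_j>^2 / <u_j, u_j>.
Coefficients: <v, e_1> = 1/sqrt(6), <v, e_2> = 25/sqrt(174), <v, e_3> = -161/sqrt(2262).
Square and sum: Σ |<v, e_j>|^2 = 1187/78.
Compute ||v||^2 = v·v = 22.
Deficit = 22 − 1187/78 = 529/78 ≥ 0, confirming Bessel's inequality. (The deficit equals ||v − Σ <v,e_j> e_j||^2, the squared distance from v to span{e_j}.)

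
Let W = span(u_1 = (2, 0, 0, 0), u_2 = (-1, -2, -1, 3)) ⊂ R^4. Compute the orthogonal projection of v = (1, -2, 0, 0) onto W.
proj_W(v) = (1, -4/7, -2/7, 6/7)

Set up U = [u_1 | ... | u_2] ∈ R^(4×2). The projector onto W = col(U) is P = U (U^T U)^(-1) U^T.
Compute U^T U =
  [4, -2]
  [-2, 15],
and U^T v = (2, 3).
Solve U^T U · c = U^T v for the coefficients: c = (9/14, 2/7). The projection is proj_W(v) = U c.
Check: (v - proj_W(v)) · u_1 = 0  (should be 0).
Check: (v - proj_W(v)) · u_2 = 0  (should be 0).
Result: proj_W(v) = (1, -4/7, -2/7, 6/7).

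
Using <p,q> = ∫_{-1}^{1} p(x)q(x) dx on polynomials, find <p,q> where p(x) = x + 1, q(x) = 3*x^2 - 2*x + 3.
<p,q> = 20/3

Expand the product: p(x)·q(x) = 3*x^3 + x^2 + x + 3.
∫_{-1}^{1} of each monomial x^k gives [2/(k+1) if k even, 0 if k odd]. Integrating term-by-term (or equivalently evaluating the antiderivative F(x) = 3*x^4/4 + x^3/3 + x^2/2 + 3*x at the endpoints):
  F(1) − F(−1) = 55/12 − (-25/12) = 20/3.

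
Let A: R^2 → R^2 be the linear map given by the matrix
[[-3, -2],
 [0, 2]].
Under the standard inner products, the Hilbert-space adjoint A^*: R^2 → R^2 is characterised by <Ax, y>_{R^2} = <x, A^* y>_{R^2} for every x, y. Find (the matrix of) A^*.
A^* = A^T =
[[-3, 0],
 [-2, 2]]

For real matrices with standard dot products, the defining identity <Ax, y> = <x, A^* y> gives (Ax)^T y = x^T (A^*) y, i.e. x^T A^T y = x^T (A^*) y. Since this holds for all x, y, we must have A^* = A^T. Therefore
A^* =
[[-3, 0],
 [-2, 2]].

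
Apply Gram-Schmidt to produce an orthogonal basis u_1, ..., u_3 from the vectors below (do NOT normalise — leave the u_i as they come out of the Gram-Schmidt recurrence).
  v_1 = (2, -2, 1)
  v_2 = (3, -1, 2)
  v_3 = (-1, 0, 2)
Orthogonal basis:
  u_1 = (2, -2, 1)
  u_2 = (7/9, 11/9, 8/9)
  u_3 = (-33/26, -11/26, 22/13)

Apply the Gram-Schmidt recurrence
  u_1 = v_1
  u_i = v_i − Σ_{j<i} ((v_i · u_j) / (u_j · u_j)) · u_j.

Step by step this gives:
  u_1 = (2, -2, 1)
  u_2 = (7/9, 11/9, 8/9)
  u_3 = (-33/26, -11/26, 22/13)

Orthogonality check:
  u_2 · u_1 = 0 (should be 0)
  u_3 · u_1 = 0 (should be 0)
  u_3 · u_2 = 0 (should be 0)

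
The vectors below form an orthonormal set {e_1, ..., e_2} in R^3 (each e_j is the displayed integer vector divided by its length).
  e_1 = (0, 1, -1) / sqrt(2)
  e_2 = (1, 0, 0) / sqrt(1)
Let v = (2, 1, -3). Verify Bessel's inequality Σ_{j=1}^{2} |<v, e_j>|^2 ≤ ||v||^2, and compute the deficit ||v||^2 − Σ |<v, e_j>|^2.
Σ |<v, e_j>|^2 = 12; ||v||^2 = 14; deficit = 2

Write each e_j = u_j / sqrt(<u_j, u_j>) where u_j is the displayed integer vector. Then <v, e_j> = <v, u_j> / sqrt(<u_j, u_j>), so |<v, e_j>|^2 = <v, u_j>^2 / <u_j, u_j>.
Coefficients: <v, e_1> = 4/sqrt(2), <v, e_2> = 2/sqrt(1).
Square and sum: Σ |<v, e_j>|^2 = 12.
Compute ||v||^2 = v·v = 14.
Deficit = 14 − 12 = 2 ≥ 0, confirming Bessel's inequality. (The deficit equals ||v − Σ <v,e_j> e_j||^2, the squared distance from v to span{e_j}.)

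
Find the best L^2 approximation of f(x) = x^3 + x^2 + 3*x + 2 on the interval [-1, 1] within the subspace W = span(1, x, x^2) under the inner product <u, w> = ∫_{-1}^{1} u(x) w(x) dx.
g(x) = x^2 + 18*x/5 + 2

The best approximation g ∈ W is the orthogonal projection of f onto W. Writing g = a_0 + a_1 x + a_2 x^2, the coefficients solve the normal equations G · a = b where
  G_{ij} = <φ_i, φ_j> and b_i = <f, φ_i>, with φ_0 = 1, φ_1 = x, φ_2 = x^2.
G =
  [2, 0, 2/3]
  [0, 2/3, 0]
  [2/3, 0, 2/5],
b = (14/3, 12/5, 26/15).
Solving gives a_0 = 2, a_1 = 18/5, a_2 = 1, so
  g(x) = x^2 + 18*x/5 + 2.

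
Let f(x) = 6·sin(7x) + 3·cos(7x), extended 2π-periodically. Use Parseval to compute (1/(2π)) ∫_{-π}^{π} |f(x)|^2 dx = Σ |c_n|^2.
Σ |c_n|^2 = 45/2

Expand |f|^2 and use orthogonality of {sin(nx), cos(mx)} on [-π, π]:
  ∫_{-π}^{π} sin(nx)^2 dx = π, ∫ cos(mx)^2 dx = π, and cross terms integrate to 0.
So ∫_{-π}^{π} f(x)^2 dx = 6^2 · π + 3^2 · π = (36 + 9)π.
Divide by 2π: (36 + 9)/2 = 45/2.
By Parseval, this equals Σ |c_n|^2.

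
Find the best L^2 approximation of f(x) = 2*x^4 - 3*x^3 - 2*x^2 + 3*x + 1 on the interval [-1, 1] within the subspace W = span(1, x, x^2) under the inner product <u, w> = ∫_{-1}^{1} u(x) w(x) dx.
g(x) = -2*x^2/7 + 6*x/5 + 29/35

The best approximation g ∈ W is the orthogonal projection of f onto W. Writing g = a_0 + a_1 x + a_2 x^2, the coefficients solve the normal equations G · a = b where
  G_{ij} = <φ_i, φ_j> and b_i = <f, φ_i>, with φ_0 = 1, φ_1 = x, φ_2 = x^2.
G =
  [2, 0, 2/3]
  [0, 2/3, 0]
  [2/3, 0, 2/5],
b = (22/15, 4/5, 46/105).
Solving gives a_0 = 29/35, a_1 = 6/5, a_2 = -2/7, so
  g(x) = -2*x^2/7 + 6*x/5 + 29/35.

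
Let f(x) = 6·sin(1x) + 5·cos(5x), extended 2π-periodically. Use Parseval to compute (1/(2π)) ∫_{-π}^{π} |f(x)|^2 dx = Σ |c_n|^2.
Σ |c_n|^2 = 61/2

Expand |f|^2 and use orthogonality of {sin(nx), cos(mx)} on [-π, π]:
  ∫_{-π}^{π} sin(nx)^2 dx = π, ∫ cos(mx)^2 dx = π, and cross terms integrate to 0.
So ∫_{-π}^{π} f(x)^2 dx = 6^2 · π + 5^2 · π = (36 + 25)π.
Divide by 2π: (36 + 25)/2 = 61/2.
By Parseval, this equals Σ |c_n|^2.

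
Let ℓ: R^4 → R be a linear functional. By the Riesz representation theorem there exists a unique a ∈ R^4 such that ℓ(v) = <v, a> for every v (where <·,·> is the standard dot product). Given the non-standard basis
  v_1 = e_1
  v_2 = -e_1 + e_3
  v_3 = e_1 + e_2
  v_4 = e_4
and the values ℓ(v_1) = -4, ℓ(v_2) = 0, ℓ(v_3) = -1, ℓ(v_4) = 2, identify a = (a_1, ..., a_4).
a = (-4, 3, -4, 2)

Write a = (a_1, ..., a_4) in the standard basis. For each basis vector v_i, ℓ(v_i) = <v_i, a> is a linear equation in the a_j's. Collect the n equations into a matrix system V a = ℓ, where row i of V is v_i (expressed in the standard basis). Since V is invertible (lower-triangular with 1s on the diagonal, up to permutation), solve by back-substitution:
  V =
[[1, 0, 0, 0],
 [-1, 0, 1, 0],
 [1, 1, 0, 0],
 [0, 0, 0, 1]]
  V a = (-4, 0, -1, 2)
Solving gives a = (-4, 3, -4, 2).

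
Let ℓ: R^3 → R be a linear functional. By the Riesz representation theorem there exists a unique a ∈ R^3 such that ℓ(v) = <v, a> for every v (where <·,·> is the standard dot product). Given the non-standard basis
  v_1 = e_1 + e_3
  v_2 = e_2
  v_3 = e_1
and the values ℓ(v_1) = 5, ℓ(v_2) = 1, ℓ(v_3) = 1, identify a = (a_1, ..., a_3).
a = (1, 1, 4)

Write a = (a_1, ..., a_3) in the standard basis. For each basis vector v_i, ℓ(v_i) = <v_i, a> is a linear equation in the a_j's. Collect the n equations into a matrix system V a = ℓ, where row i of V is v_i (expressed in the standard basis). Since V is invertible (lower-triangular with 1s on the diagonal, up to permutation), solve by back-substitution:
  V =
[[1, 0, 1],
 [0, 1, 0],
 [1, 0, 0]]
  V a = (5, 1, 1)
Solving gives a = (1, 1, 4).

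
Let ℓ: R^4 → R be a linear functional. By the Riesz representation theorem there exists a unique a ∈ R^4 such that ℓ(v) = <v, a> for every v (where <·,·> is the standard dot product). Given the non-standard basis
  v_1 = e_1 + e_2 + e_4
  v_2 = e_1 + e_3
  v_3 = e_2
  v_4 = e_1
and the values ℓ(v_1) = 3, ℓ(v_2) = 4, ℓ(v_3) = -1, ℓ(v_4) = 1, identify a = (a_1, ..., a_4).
a = (1, -1, 3, 3)

Write a = (a_1, ..., a_4) in the standard basis. For each basis vector v_i, ℓ(v_i) = <v_i, a> is a linear equation in the a_j's. Collect the n equations into a matrix system V a = ℓ, where row i of V is v_i (expressed in the standard basis). Since V is invertible (lower-triangular with 1s on the diagonal, up to permutation), solve by back-substitution:
  V =
[[1, 1, 0, 1],
 [1, 0, 1, 0],
 [0, 1, 0, 0],
 [1, 0, 0, 0]]
  V a = (3, 4, -1, 1)
Solving gives a = (1, -1, 3, 3).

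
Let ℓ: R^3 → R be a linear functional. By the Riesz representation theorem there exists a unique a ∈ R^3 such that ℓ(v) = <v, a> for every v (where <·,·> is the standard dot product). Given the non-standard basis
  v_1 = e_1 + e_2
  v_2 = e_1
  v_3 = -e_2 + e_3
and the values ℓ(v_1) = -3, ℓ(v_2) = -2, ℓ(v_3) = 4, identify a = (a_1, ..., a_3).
a = (-2, -1, 3)

Write a = (a_1, ..., a_3) in the standard basis. For each basis vector v_i, ℓ(v_i) = <v_i, a> is a linear equation in the a_j's. Collect the n equations into a matrix system V a = ℓ, where row i of V is v_i (expressed in the standard basis). Since V is invertible (lower-triangular with 1s on the diagonal, up to permutation), solve by back-substitution:
  V =
[[1, 1, 0],
 [1, 0, 0],
 [0, -1, 1]]
  V a = (-3, -2, 4)
Solving gives a = (-2, -1, 3).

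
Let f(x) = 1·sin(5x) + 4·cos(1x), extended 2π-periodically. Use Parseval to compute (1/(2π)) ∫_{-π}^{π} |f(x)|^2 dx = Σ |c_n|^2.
Σ |c_n|^2 = 17/2

Expand |f|^2 and use orthogonality of {sin(nx), cos(mx)} on [-π, π]:
  ∫_{-π}^{π} sin(nx)^2 dx = π, ∫ cos(mx)^2 dx = π, and cross terms integrate to 0.
So ∫_{-π}^{π} f(x)^2 dx = 1^2 · π + 4^2 · π = (1 + 16)π.
Divide by 2π: (1 + 16)/2 = 17/2.
By Parseval, this equals Σ |c_n|^2.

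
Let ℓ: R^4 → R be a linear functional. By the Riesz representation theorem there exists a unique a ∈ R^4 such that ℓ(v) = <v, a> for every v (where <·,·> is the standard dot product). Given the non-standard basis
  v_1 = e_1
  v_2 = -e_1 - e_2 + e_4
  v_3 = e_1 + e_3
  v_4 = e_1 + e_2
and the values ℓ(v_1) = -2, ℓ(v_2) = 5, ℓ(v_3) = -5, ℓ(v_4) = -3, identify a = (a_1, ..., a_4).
a = (-2, -1, -3, 2)

Write a = (a_1, ..., a_4) in the standard basis. For each basis vector v_i, ℓ(v_i) = <v_i, a> is a linear equation in the a_j's. Collect the n equations into a matrix system V a = ℓ, where row i of V is v_i (expressed in the standard basis). Since V is invertible (lower-triangular with 1s on the diagonal, up to permutation), solve by back-substitution:
  V =
[[1, 0, 0, 0],
 [-1, -1, 0, 1],
 [1, 0, 1, 0],
 [1, 1, 0, 0]]
  V a = (-2, 5, -5, -3)
Solving gives a = (-2, -1, -3, 2).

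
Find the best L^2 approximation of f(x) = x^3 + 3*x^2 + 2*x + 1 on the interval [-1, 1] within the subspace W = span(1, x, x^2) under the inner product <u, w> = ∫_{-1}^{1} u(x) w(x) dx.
g(x) = 3*x^2 + 13*x/5 + 1

The best approximation g ∈ W is the orthogonal projection of f onto W. Writing g = a_0 + a_1 x + a_2 x^2, the coefficients solve the normal equations G · a = b where
  G_{ij} = <φ_i, φ_j> and b_i = <f, φ_i>, with φ_0 = 1, φ_1 = x, φ_2 = x^2.
G =
  [2, 0, 2/3]
  [0, 2/3, 0]
  [2/3, 0, 2/5],
b = (4, 26/15, 28/15).
Solving gives a_0 = 1, a_1 = 13/5, a_2 = 3, so
  g(x) = 3*x^2 + 13*x/5 + 1.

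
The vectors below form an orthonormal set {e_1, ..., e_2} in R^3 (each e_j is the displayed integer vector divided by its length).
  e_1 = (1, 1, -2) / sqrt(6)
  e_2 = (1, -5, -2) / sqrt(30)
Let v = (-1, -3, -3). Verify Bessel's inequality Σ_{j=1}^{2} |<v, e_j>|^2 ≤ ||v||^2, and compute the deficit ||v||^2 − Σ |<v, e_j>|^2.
Σ |<v, e_j>|^2 = 14; ||v||^2 = 19; deficit = 5

Write each e_j = u_j / sqrt(<u_j, u_j>) where u_j is the displayed integer vector. Then <v, e_j> = <v, u_j> / sqrt(<u_j, u_j>), so |<v, e_j>|^2 = <v, u_j>^2 / <u_j, u_j>.
Coefficients: <v, e_1> = 2/sqrt(6), <v, e_2> = 20/sqrt(30).
Square and sum: Σ |<v, e_j>|^2 = 14.
Compute ||v||^2 = v·v = 19.
Deficit = 19 − 14 = 5 ≥ 0, confirming Bessel's inequality. (The deficit equals ||v − Σ <v,e_j> e_j||^2, the squared distance from v to span{e_j}.)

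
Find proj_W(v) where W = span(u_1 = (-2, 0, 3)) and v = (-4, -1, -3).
proj_W(v) = (2/13, 0, -3/13)

Set up U = [u_1 | ... | u_1] ∈ R^(3×1). The projector onto W = col(U) is P = U (U^T U)^(-1) U^T.
Compute U^T U =
  [13],
and U^T v = (-1).
Solve U^T U · c = U^T v for the coefficients: c = (-1/13). The projection is proj_W(v) = U c.
Check: (v - proj_W(v)) · u_1 = 0  (should be 0).
Result: proj_W(v) = (2/13, 0, -3/13).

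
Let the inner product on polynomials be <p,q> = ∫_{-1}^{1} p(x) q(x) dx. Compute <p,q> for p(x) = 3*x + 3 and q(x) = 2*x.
<p,q> = 4

Expand the product: p(x)·q(x) = 6*x^2 + 6*x.
∫_{-1}^{1} of each monomial x^k gives [2/(k+1) if k even, 0 if k odd]. Integrating term-by-term (or equivalently evaluating the antiderivative F(x) = 2*x^3 + 3*x^2 at the endpoints):
  F(1) − F(−1) = 5 − (1) = 4.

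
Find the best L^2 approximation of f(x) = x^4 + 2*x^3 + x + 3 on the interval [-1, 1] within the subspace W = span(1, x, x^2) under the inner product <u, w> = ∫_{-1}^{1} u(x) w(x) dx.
g(x) = 6*x^2/7 + 11*x/5 + 102/35

The best approximation g ∈ W is the orthogonal projection of f onto W. Writing g = a_0 + a_1 x + a_2 x^2, the coefficients solve the normal equations G · a = b where
  G_{ij} = <φ_i, φ_j> and b_i = <f, φ_i>, with φ_0 = 1, φ_1 = x, φ_2 = x^2.
G =
  [2, 0, 2/3]
  [0, 2/3, 0]
  [2/3, 0, 2/5],
b = (32/5, 22/15, 16/7).
Solving gives a_0 = 102/35, a_1 = 11/5, a_2 = 6/7, so
  g(x) = 6*x^2/7 + 11*x/5 + 102/35.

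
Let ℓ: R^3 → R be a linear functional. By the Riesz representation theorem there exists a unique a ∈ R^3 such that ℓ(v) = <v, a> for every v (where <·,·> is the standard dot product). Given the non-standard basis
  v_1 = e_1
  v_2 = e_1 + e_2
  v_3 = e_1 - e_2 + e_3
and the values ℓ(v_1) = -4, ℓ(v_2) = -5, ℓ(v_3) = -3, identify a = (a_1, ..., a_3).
a = (-4, -1, 0)

Write a = (a_1, ..., a_3) in the standard basis. For each basis vector v_i, ℓ(v_i) = <v_i, a> is a linear equation in the a_j's. Collect the n equations into a matrix system V a = ℓ, where row i of V is v_i (expressed in the standard basis). Since V is invertible (lower-triangular with 1s on the diagonal, up to permutation), solve by back-substitution:
  V =
[[1, 0, 0],
 [1, 1, 0],
 [1, -1, 1]]
  V a = (-4, -5, -3)
Solving gives a = (-4, -1, 0).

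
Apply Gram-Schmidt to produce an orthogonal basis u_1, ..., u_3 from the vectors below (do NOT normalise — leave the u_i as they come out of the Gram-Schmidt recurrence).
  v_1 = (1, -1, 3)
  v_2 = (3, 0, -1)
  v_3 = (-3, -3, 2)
Orthogonal basis:
  u_1 = (1, -1, 3)
  u_2 = (3, 0, -1)
  u_3 = (-27/110, -27/11, -81/110)

Apply the Gram-Schmidt recurrence
  u_1 = v_1
  u_i = v_i − Σ_{j<i} ((v_i · u_j) / (u_j · u_j)) · u_j.

Step by step this gives:
  u_1 = (1, -1, 3)
  u_2 = (3, 0, -1)
  u_3 = (-27/110, -27/11, -81/110)

Orthogonality check:
  u_2 · u_1 = 0 (should be 0)
  u_3 · u_1 = 0 (should be 0)
  u_3 · u_2 = 0 (should be 0)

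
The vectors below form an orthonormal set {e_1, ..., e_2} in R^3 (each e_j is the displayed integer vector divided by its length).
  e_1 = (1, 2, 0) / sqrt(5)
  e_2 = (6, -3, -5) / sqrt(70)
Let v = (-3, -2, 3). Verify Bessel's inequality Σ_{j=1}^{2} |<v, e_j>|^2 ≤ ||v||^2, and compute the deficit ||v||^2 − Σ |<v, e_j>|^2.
Σ |<v, e_j>|^2 = 283/14; ||v||^2 = 22; deficit = 25/14

Write each e_j = u_j / sqrt(<u_j, u_j>) where u_j is the displayed integer vector. Then <v, e_j> = <v, u_j> / sqrt(<u_j, u_j>), so |<v, e_j>|^2 = <v, u_j>^2 / <u_j, u_j>.
Coefficients: <v, e_1> = -7/sqrt(5), <v, e_2> = -27/sqrt(70).
Square and sum: Σ |<v, e_j>|^2 = 283/14.
Compute ||v||^2 = v·v = 22.
Deficit = 22 − 283/14 = 25/14 ≥ 0, confirming Bessel's inequality. (The deficit equals ||v − Σ <v,e_j> e_j||^2, the squared distance from v to span{e_j}.)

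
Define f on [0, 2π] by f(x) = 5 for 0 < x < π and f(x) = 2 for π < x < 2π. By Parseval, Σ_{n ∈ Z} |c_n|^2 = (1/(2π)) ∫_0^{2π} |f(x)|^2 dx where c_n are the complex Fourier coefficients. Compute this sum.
Σ |c_n|^2 = 29/2

Parseval equates the L^2 energy of f (normalised by 1/(2π)) with the ℓ^2 sum of its Fourier coefficients: (1/(2π)) ∫_0^{2π} |f|^2 = Σ |c_n|^2.
Compute the left side: (1/(2π)) [∫_0^π 5^2 dx + ∫_π^{2π} 2^2 dx] = (1/(2π)) · (25π + 4π) = (25 + 4)/2 = 29/2.
So Σ_{n ∈ Z} |c_n|^2 = 29/2.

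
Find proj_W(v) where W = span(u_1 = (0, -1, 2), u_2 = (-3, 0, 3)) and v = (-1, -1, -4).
proj_W(v) = (1/6, 4/3, -17/6)

Set up U = [u_1 | ... | u_2] ∈ R^(3×2). The projector onto W = col(U) is P = U (U^T U)^(-1) U^T.
Compute U^T U =
  [5, 6]
  [6, 18],
and U^T v = (-7, -9).
Solve U^T U · c = U^T v for the coefficients: c = (-4/3, -1/18). The projection is proj_W(v) = U c.
Check: (v - proj_W(v)) · u_1 = 0  (should be 0).
Check: (v - proj_W(v)) · u_2 = 0  (should be 0).
Result: proj_W(v) = (1/6, 4/3, -17/6).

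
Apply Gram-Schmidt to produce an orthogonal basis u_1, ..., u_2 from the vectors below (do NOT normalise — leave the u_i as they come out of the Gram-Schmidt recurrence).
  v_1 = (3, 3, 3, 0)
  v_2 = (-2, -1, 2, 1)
Orthogonal basis:
  u_1 = (3, 3, 3, 0)
  u_2 = (-5/3, -2/3, 7/3, 1)

Apply the Gram-Schmidt recurrence
  u_1 = v_1
  u_i = v_i − Σ_{j<i} ((v_i · u_j) / (u_j · u_j)) · u_j.

Step by step this gives:
  u_1 = (3, 3, 3, 0)
  u_2 = (-5/3, -2/3, 7/3, 1)

Orthogonality check:
  u_2 · u_1 = 0 (should be 0)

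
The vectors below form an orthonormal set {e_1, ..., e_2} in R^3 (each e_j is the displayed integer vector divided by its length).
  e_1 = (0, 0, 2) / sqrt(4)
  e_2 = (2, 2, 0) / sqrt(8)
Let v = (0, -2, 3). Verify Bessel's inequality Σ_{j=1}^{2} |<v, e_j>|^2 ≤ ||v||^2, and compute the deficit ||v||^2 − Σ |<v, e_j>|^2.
Σ |<v, e_j>|^2 = 11; ||v||^2 = 13; deficit = 2

Write each e_j = u_j / sqrt(<u_j, u_j>) where u_j is the displayed integer vector. Then <v, e_j> = <v, u_j> / sqrt(<u_j, u_j>), so |<v, e_j>|^2 = <v, u_j>^2 / <u_j, u_j>.
Coefficients: <v, e_1> = 6/sqrt(4), <v, e_2> = -4/sqrt(8).
Square and sum: Σ |<v, e_j>|^2 = 11.
Compute ||v||^2 = v·v = 13.
Deficit = 13 − 11 = 2 ≥ 0, confirming Bessel's inequality. (The deficit equals ||v − Σ <v,e_j> e_j||^2, the squared distance from v to span{e_j}.)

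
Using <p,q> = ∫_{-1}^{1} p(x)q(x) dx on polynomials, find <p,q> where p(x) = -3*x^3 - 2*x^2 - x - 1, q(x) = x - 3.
<p,q> = 122/15

Expand the product: p(x)·q(x) = -3*x^4 + 7*x^3 + 5*x^2 + 2*x + 3.
∫_{-1}^{1} of each monomial x^k gives [2/(k+1) if k even, 0 if k odd]. Integrating term-by-term (or equivalently evaluating the antiderivative F(x) = -3*x^5/5 + 7*x^4/4 + 5*x^3/3 + x^2 + 3*x at the endpoints):
  F(1) − F(−1) = 409/60 − (-79/60) = 122/15.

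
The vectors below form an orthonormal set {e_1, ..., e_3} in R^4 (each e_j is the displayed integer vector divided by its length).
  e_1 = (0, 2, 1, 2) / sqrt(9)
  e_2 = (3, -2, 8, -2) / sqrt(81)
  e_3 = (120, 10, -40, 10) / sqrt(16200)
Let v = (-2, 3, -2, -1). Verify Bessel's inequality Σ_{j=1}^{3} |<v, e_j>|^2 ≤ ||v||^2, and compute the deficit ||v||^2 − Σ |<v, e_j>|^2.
Σ |<v, e_j>|^2 = 10; ||v||^2 = 18; deficit = 8

Write each e_j = u_j / sqrt(<u_j, u_j>) where u_j is the displayed integer vector. Then <v, e_j> = <v, u_j> / sqrt(<u_j, u_j>), so |<v, e_j>|^2 = <v, u_j>^2 / <u_j, u_j>.
Coefficients: <v, e_1> = 2/sqrt(9), <v, e_2> = -26/sqrt(81), <v, e_3> = -140/sqrt(16200).
Square and sum: Σ |<v, e_j>|^2 = 10.
Compute ||v||^2 = v·v = 18.
Deficit = 18 − 10 = 8 ≥ 0, confirming Bessel's inequality. (The deficit equals ||v − Σ <v,e_j> e_j||^2, the squared distance from v to span{e_j}.)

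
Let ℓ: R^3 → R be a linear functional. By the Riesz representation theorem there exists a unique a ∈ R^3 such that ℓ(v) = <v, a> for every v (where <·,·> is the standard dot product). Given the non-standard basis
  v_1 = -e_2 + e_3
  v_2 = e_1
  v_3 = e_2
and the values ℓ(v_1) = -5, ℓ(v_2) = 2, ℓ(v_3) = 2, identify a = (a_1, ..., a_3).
a = (2, 2, -3)

Write a = (a_1, ..., a_3) in the standard basis. For each basis vector v_i, ℓ(v_i) = <v_i, a> is a linear equation in the a_j's. Collect the n equations into a matrix system V a = ℓ, where row i of V is v_i (expressed in the standard basis). Since V is invertible (lower-triangular with 1s on the diagonal, up to permutation), solve by back-substitution:
  V =
[[0, -1, 1],
 [1, 0, 0],
 [0, 1, 0]]
  V a = (-5, 2, 2)
Solving gives a = (2, 2, -3).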